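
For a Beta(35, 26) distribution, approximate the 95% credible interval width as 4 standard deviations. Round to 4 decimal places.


Variance of Beta(a,b) = ab / ((a+b)^2 * (a+b+1))
= 35*26 / ((61)^2 * 62)
= 0.0039
SD = sqrt(0.0039) = 0.0628
Width = 4 * SD = 0.2512

0.2512


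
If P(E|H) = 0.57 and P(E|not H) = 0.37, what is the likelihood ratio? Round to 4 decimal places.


Likelihood ratio = P(E|H) / P(E|not H)
= 0.57 / 0.37
= 1.5405

1.5405


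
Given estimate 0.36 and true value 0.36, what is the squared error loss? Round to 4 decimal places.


Squared error = (estimate - true)^2
Difference = 0.0
Loss = 0.0^2 = 0.0

0.0


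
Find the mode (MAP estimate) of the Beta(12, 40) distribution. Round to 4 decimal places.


For Beta(a,b) with a,b > 1:
Mode = (a-1)/(a+b-2) = (12-1)/(52-2)
= 11/50 = 0.22

0.22


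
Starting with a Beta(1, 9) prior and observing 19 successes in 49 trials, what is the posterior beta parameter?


Posterior beta = prior beta + failures
Failures = 49 - 19 = 30
beta_post = 9 + 30 = 39

39


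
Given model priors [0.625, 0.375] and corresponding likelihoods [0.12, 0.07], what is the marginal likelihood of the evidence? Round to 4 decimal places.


P(E) = sum_i P(M_i) P(E|M_i)
= 0.075 + 0.0263
= 0.1013

0.1013


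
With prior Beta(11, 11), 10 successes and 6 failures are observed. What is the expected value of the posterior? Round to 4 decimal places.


Posterior = Beta(21, 17)
E[theta] = alpha/(alpha+beta)
= 21/38 = 0.5526

0.5526


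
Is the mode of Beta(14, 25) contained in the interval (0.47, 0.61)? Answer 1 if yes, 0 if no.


Mode = (a-1)/(a+b-2) = 13/37 = 0.3514
Interval: (0.47, 0.61)
Contains mode? 0

0


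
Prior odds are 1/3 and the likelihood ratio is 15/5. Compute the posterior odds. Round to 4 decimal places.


Posterior odds = prior odds * likelihood ratio
= (1/3) * (15/5)
= 15 / 15
= 1.0

1.0


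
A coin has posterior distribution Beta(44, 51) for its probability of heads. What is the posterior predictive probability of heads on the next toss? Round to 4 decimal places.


Posterior predictive = E[theta] = alpha/(alpha+beta)
= 44/95
= 0.4632

0.4632


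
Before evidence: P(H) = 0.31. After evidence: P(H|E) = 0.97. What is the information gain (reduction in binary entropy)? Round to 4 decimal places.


Prior entropy = 0.8932
Posterior entropy = 0.1944
Information gain = 0.8932 - 0.1944 = 0.6988

0.6988


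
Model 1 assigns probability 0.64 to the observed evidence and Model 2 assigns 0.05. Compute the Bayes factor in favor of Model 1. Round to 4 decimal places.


BF = P(data|M1) / P(data|M2)
= 0.64 / 0.05 = 12.8

12.8


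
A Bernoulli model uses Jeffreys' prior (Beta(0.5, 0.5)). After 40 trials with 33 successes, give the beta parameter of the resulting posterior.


Posterior = Beta(prior_alpha + successes, prior_beta + failures)
= Beta(0.5 + 33, 0.5 + 7)
Posterior beta = 0.5 + (n - k) = 0.5 + 7 = 7.5

7.5


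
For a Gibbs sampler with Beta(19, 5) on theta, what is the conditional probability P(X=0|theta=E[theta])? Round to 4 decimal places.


E[theta] = 19/(19+5) = 0.7917
P(X=0|theta) = 1 - theta = 0.2083

0.2083


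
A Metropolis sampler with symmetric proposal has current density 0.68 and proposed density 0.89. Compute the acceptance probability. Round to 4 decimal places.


For symmetric proposals, acceptance = min(1, pi(x*)/pi(x))
= min(1, 0.89/0.68)
= min(1, 1.3088) = 1.0

1.0


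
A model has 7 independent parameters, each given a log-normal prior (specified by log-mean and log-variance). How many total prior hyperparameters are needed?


Each log-normal prior needs 2 hyperparameters (log-mean and log-variance).
Total = 2 * 7 = 14

14


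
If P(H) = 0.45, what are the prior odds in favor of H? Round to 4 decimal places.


Prior odds = P(H) / (1 - P(H))
= 0.45 / 0.55
= 0.8182

0.8182


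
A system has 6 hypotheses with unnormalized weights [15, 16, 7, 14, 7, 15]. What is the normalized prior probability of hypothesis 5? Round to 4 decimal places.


The normalized prior is the weight divided by the total.
Total weight = 74
P(H5) = 7 / 74 = 0.0946

0.0946


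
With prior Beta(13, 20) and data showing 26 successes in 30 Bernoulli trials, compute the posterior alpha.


Conjugate update: alpha_posterior = alpha_prior + k
= 13 + 26 = 39

39


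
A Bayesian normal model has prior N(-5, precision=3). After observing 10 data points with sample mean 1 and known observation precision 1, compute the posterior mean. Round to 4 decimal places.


Posterior mean = (prior_precision * prior_mean + n * data_precision * data_mean) / (prior_precision + n * data_precision)
Numerator = 3*-5 + 10*1*1 = -5
Denominator = 3 + 10*1 = 13
Posterior mean = -0.3846

-0.3846


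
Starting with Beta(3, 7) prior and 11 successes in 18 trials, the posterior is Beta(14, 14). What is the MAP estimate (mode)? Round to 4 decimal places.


The mode of Beta(a, b) when a > 1 and b > 1 is (a-1)/(a+b-2)
= (14 - 1) / (14 + 14 - 2)
= 13 / 26
= 0.5

0.5


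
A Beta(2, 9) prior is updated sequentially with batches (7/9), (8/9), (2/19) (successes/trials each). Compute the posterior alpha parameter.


Sequential conjugate updating is equivalent to a single batch update.
Total successes across all batches = 17
alpha_posterior = alpha_prior + total_successes = 2 + 17
= 19

19


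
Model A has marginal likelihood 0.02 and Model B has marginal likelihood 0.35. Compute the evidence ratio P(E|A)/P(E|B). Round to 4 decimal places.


Evidence ratio = P(E|A) / P(E|B)
= 0.02 / 0.35
= 0.0571

0.0571


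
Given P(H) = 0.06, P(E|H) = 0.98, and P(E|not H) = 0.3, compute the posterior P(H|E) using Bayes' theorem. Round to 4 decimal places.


By Bayes' theorem: P(H|E) = P(E|H)*P(H) / P(E)
P(E) = P(E|H)*P(H) + P(E|not H)*P(not H)
P(E) = 0.98*0.06 + 0.3*0.94 = 0.3408
P(H|E) = 0.98*0.06 / 0.3408 = 0.1725

0.1725


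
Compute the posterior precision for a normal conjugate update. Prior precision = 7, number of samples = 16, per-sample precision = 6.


tau_post = tau_0 + n * tau
= 7 + 16 * 6 = 103

103


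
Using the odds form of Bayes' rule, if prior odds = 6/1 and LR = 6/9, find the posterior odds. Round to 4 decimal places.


Bayes' rule in odds form: posterior odds = prior odds * LR
= (6 * 6) / (1 * 9)
= 36/9 = 4.0

4.0


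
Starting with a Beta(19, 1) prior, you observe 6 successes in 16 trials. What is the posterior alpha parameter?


For a Beta-Binomial conjugate model:
Posterior alpha = prior alpha + number of successes
= 19 + 6 = 25

25


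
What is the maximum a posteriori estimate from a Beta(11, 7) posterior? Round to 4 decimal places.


The MAP estimate equals the mode of the distribution.
Mode of Beta(a,b) = (a-1)/(a+b-2)
= 10/16
= 0.625

0.625


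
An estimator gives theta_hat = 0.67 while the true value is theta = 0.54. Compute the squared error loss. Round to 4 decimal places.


The squared error loss is (theta_hat - theta)^2
= (0.67 - 0.54)^2
= (0.13)^2 = 0.0169

0.0169


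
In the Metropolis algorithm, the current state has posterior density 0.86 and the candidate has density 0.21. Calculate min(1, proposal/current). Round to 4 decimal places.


Ratio = 0.21/0.86 = 0.2442
Acceptance probability = min(1, 0.2442)
= 0.2442

0.2442


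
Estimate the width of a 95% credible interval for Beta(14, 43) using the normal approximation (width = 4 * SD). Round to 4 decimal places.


For Beta(a,b): Var = ab/((a+b)^2(a+b+1))
Var = 0.0032, SD = 0.0565
Approximate 95% CI width = 4 * 0.0565 = 0.2261

0.2261


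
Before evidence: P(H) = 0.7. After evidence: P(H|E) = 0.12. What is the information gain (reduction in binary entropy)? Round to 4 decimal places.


Prior entropy = 0.8813
Posterior entropy = 0.5294
Information gain = 0.8813 - 0.5294 = 0.3519

0.3519


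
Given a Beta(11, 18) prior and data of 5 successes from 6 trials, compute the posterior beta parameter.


Number of failures = 6 - 5 = 1
Posterior beta = 18 + 1 = 19

19


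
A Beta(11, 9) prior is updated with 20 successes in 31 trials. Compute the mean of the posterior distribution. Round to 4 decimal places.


After update: Beta(31, 20)
Mean = 31 / (31 + 20) = 31 / 51
= 0.6078

0.6078


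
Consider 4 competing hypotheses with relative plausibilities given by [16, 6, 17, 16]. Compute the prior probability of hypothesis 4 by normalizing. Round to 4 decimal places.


Sum of weights = 16 + 6 + 17 + 16 = 55
Normalized prior for H4 = 16 / 55
= 0.2909

0.2909


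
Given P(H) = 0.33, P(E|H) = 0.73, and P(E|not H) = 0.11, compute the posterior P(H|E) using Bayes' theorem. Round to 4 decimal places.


By Bayes' theorem: P(H|E) = P(E|H)*P(H) / P(E)
P(E) = P(E|H)*P(H) + P(E|not H)*P(not H)
P(E) = 0.73*0.33 + 0.11*0.67 = 0.3146
P(H|E) = 0.73*0.33 / 0.3146 = 0.7657

0.7657


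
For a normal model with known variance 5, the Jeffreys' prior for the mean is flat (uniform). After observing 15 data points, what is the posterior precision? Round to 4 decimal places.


Jeffreys' prior for normal mean (known variance) is flat.
Prior precision = 0.
Posterior precision = prior_prec + n/sigma^2 = 0 + 15/5
= 3.0

3.0


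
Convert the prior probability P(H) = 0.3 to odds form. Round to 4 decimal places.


P(not H) = 1 - 0.3 = 0.7
Odds = 0.3 / 0.7 = 0.4286

0.4286


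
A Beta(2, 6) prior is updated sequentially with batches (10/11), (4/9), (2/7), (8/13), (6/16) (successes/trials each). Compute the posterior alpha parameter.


Sequential conjugate updating is equivalent to a single batch update.
Total successes across all batches = 30
alpha_posterior = alpha_prior + total_successes = 2 + 30
= 32

32


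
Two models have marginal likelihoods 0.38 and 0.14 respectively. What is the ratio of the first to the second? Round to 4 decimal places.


Evidence ratio = 0.38 / 0.14
= 2.7143

2.7143


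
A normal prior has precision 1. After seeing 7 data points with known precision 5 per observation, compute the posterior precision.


In the conjugate normal model, precisions add:
tau_posterior = tau_prior + n * tau_data
= 1 + 7*5 = 36

36


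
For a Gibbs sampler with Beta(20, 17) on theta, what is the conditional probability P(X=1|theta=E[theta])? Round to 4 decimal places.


E[theta] = 20/(20+17) = 0.5405
P(X=1|theta) = theta = 0.5405

0.5405


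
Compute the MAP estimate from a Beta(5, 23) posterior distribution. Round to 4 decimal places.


MAP = mode of Beta distribution
= (alpha - 1)/(alpha + beta - 2)
= (5-1)/(5+23-2)
= 4/26 = 0.1538

0.1538


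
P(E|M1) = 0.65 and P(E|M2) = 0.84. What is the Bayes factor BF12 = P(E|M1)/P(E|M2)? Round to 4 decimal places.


Bayes factor BF12 = P(E|M1) / P(E|M2)
= 0.65 / 0.84
= 0.7738

0.7738


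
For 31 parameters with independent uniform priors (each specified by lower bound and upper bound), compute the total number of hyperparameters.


A uniform prior has 2 hyperparameters per parameter.
Total = 31 * 2 = 62

62


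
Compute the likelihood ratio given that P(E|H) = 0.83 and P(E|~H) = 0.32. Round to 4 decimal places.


LR = P(E|H) / P(E|~H)
= 0.83 / 0.32 = 2.5938

2.5938


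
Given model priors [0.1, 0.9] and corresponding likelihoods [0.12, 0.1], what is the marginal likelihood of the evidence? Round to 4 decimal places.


P(E) = sum_i P(M_i) P(E|M_i)
= 0.012 + 0.09
= 0.102

0.102


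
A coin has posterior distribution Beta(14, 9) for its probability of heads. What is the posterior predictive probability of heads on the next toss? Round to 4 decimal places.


Posterior predictive = E[theta] = alpha/(alpha+beta)
= 14/23
= 0.6087

0.6087


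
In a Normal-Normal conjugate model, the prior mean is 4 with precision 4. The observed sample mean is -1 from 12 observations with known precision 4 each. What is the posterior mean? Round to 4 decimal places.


Posterior precision = tau0 + n*tau = 4 + 12*4 = 52
Posterior mean = (tau0*mu0 + n*tau*xbar) / posterior_precision
= (4*4 + 12*4*-1) / 52
= -32 / 52 = -0.6154

-0.6154


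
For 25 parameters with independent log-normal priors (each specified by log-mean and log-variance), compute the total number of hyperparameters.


A log-normal prior has 2 hyperparameters per parameter.
Total = 25 * 2 = 50

50


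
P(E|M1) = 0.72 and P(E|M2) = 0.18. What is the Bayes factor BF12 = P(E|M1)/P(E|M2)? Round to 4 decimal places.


Bayes factor BF12 = P(E|M1) / P(E|M2)
= 0.72 / 0.18
= 4.0

4.0


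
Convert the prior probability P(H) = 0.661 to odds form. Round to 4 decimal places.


P(not H) = 1 - 0.661 = 0.339
Odds = 0.661 / 0.339 = 1.9499

1.9499


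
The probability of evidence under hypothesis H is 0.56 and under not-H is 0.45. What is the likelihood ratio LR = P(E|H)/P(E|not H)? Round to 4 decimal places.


LR = 0.56 / 0.45
= 1.2444

1.2444


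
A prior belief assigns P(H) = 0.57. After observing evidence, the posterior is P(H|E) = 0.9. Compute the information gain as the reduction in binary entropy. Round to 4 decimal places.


H(prior) = -0.57*log2(0.57) - 0.43*log2(0.43)
= 0.9858
H(post) = -0.9*log2(0.9) - 0.1*log2(0.1)
= 0.469
IG = 0.9858 - 0.469 = 0.5168

0.5168


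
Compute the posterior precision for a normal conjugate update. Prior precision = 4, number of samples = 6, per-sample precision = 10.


tau_post = tau_0 + n * tau
= 4 + 6 * 10 = 64

64


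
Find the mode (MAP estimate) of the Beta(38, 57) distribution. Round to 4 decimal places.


For Beta(a,b) with a,b > 1:
Mode = (a-1)/(a+b-2) = (38-1)/(95-2)
= 37/93 = 0.3978

0.3978


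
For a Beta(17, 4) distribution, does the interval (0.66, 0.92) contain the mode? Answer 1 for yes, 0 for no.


Mode of Beta(a,b) = (a-1)/(a+b-2)
= (17-1)/(17+4-2) = 0.8421
Check: 0.66 <= 0.8421 <= 0.92?
Result: 1

1


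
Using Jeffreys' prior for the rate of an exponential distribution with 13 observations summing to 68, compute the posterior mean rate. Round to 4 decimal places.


Jeffreys' prior leads to posterior Gamma(13, 68).
Mean = 13/68 = 0.1912

0.1912


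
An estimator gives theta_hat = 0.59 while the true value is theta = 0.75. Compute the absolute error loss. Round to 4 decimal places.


The absolute error loss is |theta_hat - theta|
= |0.59 - 0.75|
= 0.16

0.16


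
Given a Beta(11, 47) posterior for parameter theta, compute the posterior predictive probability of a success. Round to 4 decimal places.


For a Beta-Bernoulli model, the predictive probability is the mean:
P(success) = 11/(11+47) = 11/58 = 0.1897

0.1897


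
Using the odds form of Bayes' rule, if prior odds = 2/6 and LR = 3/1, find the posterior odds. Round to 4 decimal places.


Bayes' rule in odds form: posterior odds = prior odds * LR
= (2 * 3) / (6 * 1)
= 6/6 = 1.0

1.0


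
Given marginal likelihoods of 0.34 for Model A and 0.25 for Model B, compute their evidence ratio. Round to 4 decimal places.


Ratio = ML(A) / ML(B) = 0.34/0.25
= 1.36

1.36


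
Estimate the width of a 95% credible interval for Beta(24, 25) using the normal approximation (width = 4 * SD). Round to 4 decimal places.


For Beta(a,b): Var = ab/((a+b)^2(a+b+1))
Var = 0.005, SD = 0.0707
Approximate 95% CI width = 4 * 0.0707 = 0.2828

0.2828


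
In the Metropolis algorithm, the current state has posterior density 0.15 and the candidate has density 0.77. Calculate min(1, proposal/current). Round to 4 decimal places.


Ratio = 0.77/0.15 = 5.1333
Acceptance probability = min(1, 5.1333)
= 1.0

1.0


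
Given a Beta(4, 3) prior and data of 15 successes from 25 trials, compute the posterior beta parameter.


Number of failures = 25 - 15 = 10
Posterior beta = 3 + 10 = 13

13


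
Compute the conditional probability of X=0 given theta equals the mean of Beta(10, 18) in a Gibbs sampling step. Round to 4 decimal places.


Mean of Beta(10, 18) = 0.3571
P(X=0 | theta=0.3571) = 0.6429

0.6429


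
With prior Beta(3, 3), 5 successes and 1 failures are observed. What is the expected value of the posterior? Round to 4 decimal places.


Posterior = Beta(8, 4)
E[theta] = alpha/(alpha+beta)
= 8/12 = 0.6667

0.6667


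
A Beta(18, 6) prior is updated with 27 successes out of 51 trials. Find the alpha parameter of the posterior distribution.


In the Beta-Binomial conjugate update:
alpha_post = alpha_prior + successes
= 18 + 27
= 45

45


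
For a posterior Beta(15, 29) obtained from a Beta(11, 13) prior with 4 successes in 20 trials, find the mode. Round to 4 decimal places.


Mode = (alpha - 1) / (alpha + beta - 2)
= 14 / 42
= 0.3333

0.3333


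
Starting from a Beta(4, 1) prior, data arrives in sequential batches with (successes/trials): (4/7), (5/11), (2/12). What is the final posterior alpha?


In sequential Bayesian updating, we sum all successes.
Total successes = 11
Final alpha = 4 + 11 = 15

15


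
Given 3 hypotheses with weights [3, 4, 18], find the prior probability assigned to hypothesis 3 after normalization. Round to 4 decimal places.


To normalize, divide each weight by the sum of all weights.
Sum = 25
Prior(H3) = 18/25 = 0.72

0.72


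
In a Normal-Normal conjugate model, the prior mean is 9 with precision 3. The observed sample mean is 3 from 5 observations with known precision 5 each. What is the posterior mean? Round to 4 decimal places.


Posterior precision = tau0 + n*tau = 3 + 5*5 = 28
Posterior mean = (tau0*mu0 + n*tau*xbar) / posterior_precision
= (3*9 + 5*5*3) / 28
= 102 / 28 = 3.6429

3.6429


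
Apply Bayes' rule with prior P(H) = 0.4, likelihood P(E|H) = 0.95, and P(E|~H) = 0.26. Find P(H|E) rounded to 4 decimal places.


Step 1: Compute marginal P(E) = P(E|H)P(H) + P(E|~H)P(~H)
= 0.95*0.4 + 0.26*0.6 = 0.536
Step 2: P(H|E) = P(E|H)P(H)/P(E) = 0.38/0.536
= 0.709

0.709


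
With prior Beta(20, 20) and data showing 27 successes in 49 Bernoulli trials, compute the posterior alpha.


Conjugate update: alpha_posterior = alpha_prior + k
= 20 + 27 = 47

47


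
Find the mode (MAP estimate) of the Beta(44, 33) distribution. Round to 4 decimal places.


For Beta(a,b) with a,b > 1:
Mode = (a-1)/(a+b-2) = (44-1)/(77-2)
= 43/75 = 0.5733

0.5733


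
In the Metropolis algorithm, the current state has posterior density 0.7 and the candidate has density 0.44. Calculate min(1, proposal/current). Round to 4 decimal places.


Ratio = 0.44/0.7 = 0.6286
Acceptance probability = min(1, 0.6286)
= 0.6286

0.6286


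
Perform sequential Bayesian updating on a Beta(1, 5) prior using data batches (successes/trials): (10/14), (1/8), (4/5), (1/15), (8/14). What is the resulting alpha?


Accumulate successes: 24
Posterior alpha = prior alpha + sum of successes
= 1 + 24 = 25

25


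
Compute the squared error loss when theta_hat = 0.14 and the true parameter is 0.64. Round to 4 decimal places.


L = (theta_hat - theta_true)^2
= (0.14 - 0.64)^2
= -0.5^2 = 0.25

0.25


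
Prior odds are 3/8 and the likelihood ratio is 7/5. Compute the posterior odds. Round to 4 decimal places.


Posterior odds = prior odds * likelihood ratio
= (3/8) * (7/5)
= 21 / 40
= 0.525

0.525


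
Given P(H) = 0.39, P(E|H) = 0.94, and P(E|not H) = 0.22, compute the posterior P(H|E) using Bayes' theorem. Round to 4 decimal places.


By Bayes' theorem: P(H|E) = P(E|H)*P(H) / P(E)
P(E) = P(E|H)*P(H) + P(E|not H)*P(not H)
P(E) = 0.94*0.39 + 0.22*0.61 = 0.5008
P(H|E) = 0.94*0.39 / 0.5008 = 0.732

0.732


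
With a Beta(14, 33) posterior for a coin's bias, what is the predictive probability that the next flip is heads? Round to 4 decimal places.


The predictive probability equals the posterior mean.
P(next = heads) = alpha / (alpha + beta)
= 14 / 47 = 0.2979

0.2979


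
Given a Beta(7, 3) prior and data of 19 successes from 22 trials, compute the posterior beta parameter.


Number of failures = 22 - 19 = 3
Posterior beta = 3 + 3 = 6

6


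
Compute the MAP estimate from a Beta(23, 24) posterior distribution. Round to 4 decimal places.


MAP = mode of Beta distribution
= (alpha - 1)/(alpha + beta - 2)
= (23-1)/(23+24-2)
= 22/45 = 0.4889

0.4889


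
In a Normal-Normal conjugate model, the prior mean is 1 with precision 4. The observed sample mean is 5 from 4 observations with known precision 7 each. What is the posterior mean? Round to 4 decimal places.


Posterior precision = tau0 + n*tau = 4 + 4*7 = 32
Posterior mean = (tau0*mu0 + n*tau*xbar) / posterior_precision
= (4*1 + 4*7*5) / 32
= 144 / 32 = 4.5

4.5


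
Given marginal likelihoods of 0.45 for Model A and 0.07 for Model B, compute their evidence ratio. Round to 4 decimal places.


Ratio = ML(A) / ML(B) = 0.45/0.07
= 6.4286

6.4286


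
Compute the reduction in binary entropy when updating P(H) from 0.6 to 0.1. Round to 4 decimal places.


H_before = -p*log2(p) - (1-p)*log2(1-p) for p=0.6: 0.971
H_after for p=0.1: 0.469
Reduction = 0.971 - 0.469 = 0.502

0.502


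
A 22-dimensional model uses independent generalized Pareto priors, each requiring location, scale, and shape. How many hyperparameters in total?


Per parameter: 3 (location, scale, and shape).
Total = 22 * 3 = 66

66


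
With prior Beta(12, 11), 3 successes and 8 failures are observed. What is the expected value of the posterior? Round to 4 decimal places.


Posterior = Beta(15, 19)
E[theta] = alpha/(alpha+beta)
= 15/34 = 0.4412

0.4412


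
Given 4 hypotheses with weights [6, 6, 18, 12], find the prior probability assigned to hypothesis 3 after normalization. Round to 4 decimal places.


To normalize, divide each weight by the sum of all weights.
Sum = 42
Prior(H3) = 18/42 = 0.4286

0.4286


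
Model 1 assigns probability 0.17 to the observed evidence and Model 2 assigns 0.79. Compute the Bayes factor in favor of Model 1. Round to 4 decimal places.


BF = P(data|M1) / P(data|M2)
= 0.17 / 0.79 = 0.2152

0.2152


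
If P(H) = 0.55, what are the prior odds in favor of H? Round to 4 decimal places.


Prior odds = P(H) / (1 - P(H))
= 0.55 / 0.45
= 1.2222

1.2222


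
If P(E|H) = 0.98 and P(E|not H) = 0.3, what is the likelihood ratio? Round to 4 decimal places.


Likelihood ratio = P(E|H) / P(E|not H)
= 0.98 / 0.3
= 3.2667

3.2667


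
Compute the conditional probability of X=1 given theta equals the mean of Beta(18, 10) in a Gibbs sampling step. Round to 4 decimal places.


Mean of Beta(18, 10) = 0.6429
P(X=1 | theta=0.6429) = 0.6429

0.6429


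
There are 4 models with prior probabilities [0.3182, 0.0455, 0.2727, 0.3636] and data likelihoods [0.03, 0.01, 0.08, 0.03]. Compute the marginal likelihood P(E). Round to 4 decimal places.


P(E) = sum over models of P(M_i) * P(E|M_i)
= 0.3182*0.03 + 0.0455*0.01 + 0.2727*0.08 + 0.3636*0.03
= 0.0427

0.0427


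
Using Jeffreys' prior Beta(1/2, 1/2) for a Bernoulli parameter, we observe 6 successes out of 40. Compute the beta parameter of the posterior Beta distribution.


Conjugate update: Beta(0.5 + k, 0.5 + n - k).
k = 6, n - k = 34
Posterior beta = 0.5 + (n - k) = 0.5 + 34 = 34.5

34.5


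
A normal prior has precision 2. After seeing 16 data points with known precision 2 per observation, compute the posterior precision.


In the conjugate normal model, precisions add:
tau_posterior = tau_prior + n * tau_data
= 2 + 16*2 = 34

34


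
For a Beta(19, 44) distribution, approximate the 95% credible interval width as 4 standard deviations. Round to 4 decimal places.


Variance of Beta(a,b) = ab / ((a+b)^2 * (a+b+1))
= 19*44 / ((63)^2 * 64)
= 0.0033
SD = sqrt(0.0033) = 0.0574
Width = 4 * SD = 0.2295

0.2295


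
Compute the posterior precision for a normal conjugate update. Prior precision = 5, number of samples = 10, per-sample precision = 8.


tau_post = tau_0 + n * tau
= 5 + 10 * 8 = 85

85


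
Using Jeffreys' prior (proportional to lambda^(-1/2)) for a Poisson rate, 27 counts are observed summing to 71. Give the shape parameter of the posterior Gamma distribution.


Conjugate update: Gamma(prior_shape + S, prior_rate + n).
Prior shape = 0.5, prior rate = 0.
Posterior shape = 0.5 + S = 0.5 + 71 = 71.5

71.5


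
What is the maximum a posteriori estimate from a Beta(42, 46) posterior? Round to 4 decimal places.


The MAP estimate equals the mode of the distribution.
Mode of Beta(a,b) = (a-1)/(a+b-2)
= 41/86
= 0.4767

0.4767


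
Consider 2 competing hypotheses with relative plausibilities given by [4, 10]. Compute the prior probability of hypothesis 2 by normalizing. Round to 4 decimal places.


Sum of weights = 4 + 10 = 14
Normalized prior for H2 = 10 / 14
= 0.7143

0.7143


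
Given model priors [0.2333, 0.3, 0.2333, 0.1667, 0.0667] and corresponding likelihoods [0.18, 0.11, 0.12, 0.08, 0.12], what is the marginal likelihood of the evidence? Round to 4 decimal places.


P(E) = sum_i P(M_i) P(E|M_i)
= 0.042 + 0.033 + 0.028 + 0.0133 + 0.008
= 0.1243

0.1243


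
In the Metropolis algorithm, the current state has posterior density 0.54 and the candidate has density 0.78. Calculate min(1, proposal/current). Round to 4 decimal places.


Ratio = 0.78/0.54 = 1.4444
Acceptance probability = min(1, 1.4444)
= 1.0

1.0


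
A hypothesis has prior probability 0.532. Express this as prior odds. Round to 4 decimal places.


Odds = P(H) / P(not H) = 0.532 / 0.468
= 1.1368

1.1368


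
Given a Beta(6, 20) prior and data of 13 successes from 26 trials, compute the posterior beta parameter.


Number of failures = 26 - 13 = 13
Posterior beta = 20 + 13 = 33

33


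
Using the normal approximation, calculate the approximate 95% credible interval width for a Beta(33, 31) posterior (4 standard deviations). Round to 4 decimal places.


Var(Beta) = 33*31/(64^2 * 65) = 0.0038
SD = 0.062
Width ~ 4*SD = 0.2479

0.2479


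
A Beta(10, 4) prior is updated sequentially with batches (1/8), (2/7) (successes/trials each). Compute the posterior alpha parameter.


Sequential conjugate updating is equivalent to a single batch update.
Total successes across all batches = 3
alpha_posterior = alpha_prior + total_successes = 10 + 3
= 13

13


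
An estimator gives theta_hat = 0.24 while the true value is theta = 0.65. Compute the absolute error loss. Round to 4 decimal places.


The absolute error loss is |theta_hat - theta|
= |0.24 - 0.65|
= 0.41

0.41


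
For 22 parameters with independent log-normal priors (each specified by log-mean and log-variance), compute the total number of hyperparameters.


A log-normal prior has 2 hyperparameters per parameter.
Total = 22 * 2 = 44

44


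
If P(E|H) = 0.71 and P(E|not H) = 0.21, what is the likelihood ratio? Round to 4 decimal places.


Likelihood ratio = P(E|H) / P(E|not H)
= 0.71 / 0.21
= 3.381

3.381


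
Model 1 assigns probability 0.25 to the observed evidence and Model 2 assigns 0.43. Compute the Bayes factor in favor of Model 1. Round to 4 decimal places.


BF = P(data|M1) / P(data|M2)
= 0.25 / 0.43 = 0.5814

0.5814


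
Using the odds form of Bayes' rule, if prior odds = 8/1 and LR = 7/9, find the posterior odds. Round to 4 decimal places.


Bayes' rule in odds form: posterior odds = prior odds * LR
= (8 * 7) / (1 * 9)
= 56/9 = 6.2222

6.2222


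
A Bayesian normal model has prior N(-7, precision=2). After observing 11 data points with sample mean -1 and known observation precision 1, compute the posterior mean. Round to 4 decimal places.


Posterior mean = (prior_precision * prior_mean + n * data_precision * data_mean) / (prior_precision + n * data_precision)
Numerator = 2*-7 + 11*1*-1 = -25
Denominator = 2 + 11*1 = 13
Posterior mean = -1.9231

-1.9231


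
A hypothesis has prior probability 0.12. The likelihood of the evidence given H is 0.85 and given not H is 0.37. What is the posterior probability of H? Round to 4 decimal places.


Using Bayes' theorem:
P(E) = 0.12 * 0.85 + 0.88 * 0.37
P(E) = 0.4276
P(H|E) = (0.12 * 0.85) / 0.4276 = 0.2385

0.2385


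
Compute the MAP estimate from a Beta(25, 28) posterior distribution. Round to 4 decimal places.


MAP = mode of Beta distribution
= (alpha - 1)/(alpha + beta - 2)
= (25-1)/(25+28-2)
= 24/51 = 0.4706

0.4706


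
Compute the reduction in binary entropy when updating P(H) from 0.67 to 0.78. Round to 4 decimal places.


H_before = -p*log2(p) - (1-p)*log2(1-p) for p=0.67: 0.9149
H_after for p=0.78: 0.7602
Reduction = 0.9149 - 0.7602 = 0.1548

0.1548


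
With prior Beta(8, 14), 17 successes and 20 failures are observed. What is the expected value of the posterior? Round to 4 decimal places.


Posterior = Beta(25, 34)
E[theta] = alpha/(alpha+beta)
= 25/59 = 0.4237

0.4237


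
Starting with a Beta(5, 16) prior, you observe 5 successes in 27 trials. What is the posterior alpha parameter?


For a Beta-Binomial conjugate model:
Posterior alpha = prior alpha + number of successes
= 5 + 5 = 10

10


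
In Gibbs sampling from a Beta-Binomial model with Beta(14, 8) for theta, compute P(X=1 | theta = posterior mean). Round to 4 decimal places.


Posterior mean = alpha/(alpha+beta) = 14/22 = 0.6364
P(X=1|theta=mean) = theta = 0.6364

0.6364


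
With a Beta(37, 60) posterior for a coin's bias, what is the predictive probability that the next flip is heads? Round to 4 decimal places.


The predictive probability equals the posterior mean.
P(next = heads) = alpha / (alpha + beta)
= 37 / 97 = 0.3814

0.3814


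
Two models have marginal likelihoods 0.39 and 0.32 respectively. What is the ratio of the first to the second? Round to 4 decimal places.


Evidence ratio = 0.39 / 0.32
= 1.2188

1.2188


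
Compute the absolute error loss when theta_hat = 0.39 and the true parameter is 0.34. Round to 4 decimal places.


L = |theta_hat - theta_true|
= |0.39 - 0.34| = 0.05

0.05


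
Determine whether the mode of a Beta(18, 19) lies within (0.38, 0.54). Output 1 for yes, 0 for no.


First find the mode: (a-1)/(a+b-2) = 0.4857
Is 0.4857 in (0.38, 0.54)? 1

1


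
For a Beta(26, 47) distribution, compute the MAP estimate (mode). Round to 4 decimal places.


MAP = mode = (a-1)/(a+b-2)
= (26-1)/(26+47-2)
= 25/71 = 0.3521

0.3521


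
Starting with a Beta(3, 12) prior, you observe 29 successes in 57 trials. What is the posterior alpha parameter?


For a Beta-Binomial conjugate model:
Posterior alpha = prior alpha + number of successes
= 3 + 29 = 32

32


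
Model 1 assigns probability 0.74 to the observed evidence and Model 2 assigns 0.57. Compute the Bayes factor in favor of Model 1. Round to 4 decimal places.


BF = P(data|M1) / P(data|M2)
= 0.74 / 0.57 = 1.2982

1.2982


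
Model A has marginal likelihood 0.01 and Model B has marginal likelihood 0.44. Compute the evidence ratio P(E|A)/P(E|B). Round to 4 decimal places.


Evidence ratio = P(E|A) / P(E|B)
= 0.01 / 0.44
= 0.0227

0.0227


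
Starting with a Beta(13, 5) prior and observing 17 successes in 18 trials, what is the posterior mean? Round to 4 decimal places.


Posterior parameters: alpha = 13 + 17 = 30
beta = 5 + 1 = 6
Posterior mean = alpha / (alpha + beta) = 30 / 36
= 0.8333

0.8333


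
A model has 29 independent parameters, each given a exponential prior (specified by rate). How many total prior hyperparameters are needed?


Each exponential prior needs 1 hyperparameter (rate).
Total = 1 * 29 = 29

29


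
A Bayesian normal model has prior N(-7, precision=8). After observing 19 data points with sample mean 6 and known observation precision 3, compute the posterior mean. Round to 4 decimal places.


Posterior mean = (prior_precision * prior_mean + n * data_precision * data_mean) / (prior_precision + n * data_precision)
Numerator = 8*-7 + 19*3*6 = 286
Denominator = 8 + 19*3 = 65
Posterior mean = 4.4

4.4


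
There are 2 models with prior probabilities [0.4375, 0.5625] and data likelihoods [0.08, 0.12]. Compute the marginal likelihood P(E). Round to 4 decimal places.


P(E) = sum over models of P(M_i) * P(E|M_i)
= 0.4375*0.08 + 0.5625*0.12
= 0.1025

0.1025


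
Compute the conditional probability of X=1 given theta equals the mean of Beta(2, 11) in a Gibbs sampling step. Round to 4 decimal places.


Mean of Beta(2, 11) = 0.1538
P(X=1 | theta=0.1538) = 0.1538

0.1538


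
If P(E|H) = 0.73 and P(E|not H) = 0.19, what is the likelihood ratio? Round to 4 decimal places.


Likelihood ratio = P(E|H) / P(E|not H)
= 0.73 / 0.19
= 3.8421

3.8421


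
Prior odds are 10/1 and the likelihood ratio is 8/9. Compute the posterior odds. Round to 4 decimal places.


Posterior odds = prior odds * likelihood ratio
= (10/1) * (8/9)
= 80 / 9
= 8.8889

8.8889


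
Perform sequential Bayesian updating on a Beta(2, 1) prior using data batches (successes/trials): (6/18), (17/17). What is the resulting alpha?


Accumulate successes: 23
Posterior alpha = prior alpha + sum of successes
= 2 + 23 = 25

25


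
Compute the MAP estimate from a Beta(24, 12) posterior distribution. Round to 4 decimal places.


MAP = mode of Beta distribution
= (alpha - 1)/(alpha + beta - 2)
= (24-1)/(24+12-2)
= 23/34 = 0.6765

0.6765


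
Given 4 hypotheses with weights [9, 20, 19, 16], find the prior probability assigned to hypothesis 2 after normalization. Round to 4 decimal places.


To normalize, divide each weight by the sum of all weights.
Sum = 64
Prior(H2) = 20/64 = 0.3125

0.3125


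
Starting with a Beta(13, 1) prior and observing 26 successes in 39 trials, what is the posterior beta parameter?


Posterior beta = prior beta + failures
Failures = 39 - 26 = 13
beta_post = 1 + 13 = 14

14


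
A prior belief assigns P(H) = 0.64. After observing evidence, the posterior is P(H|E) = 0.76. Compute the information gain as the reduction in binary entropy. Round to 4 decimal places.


H(prior) = -0.64*log2(0.64) - 0.36*log2(0.36)
= 0.9427
H(post) = -0.76*log2(0.76) - 0.24*log2(0.24)
= 0.795
IG = 0.9427 - 0.795 = 0.1476

0.1476


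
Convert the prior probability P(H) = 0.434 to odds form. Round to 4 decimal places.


P(not H) = 1 - 0.434 = 0.566
Odds = 0.434 / 0.566 = 0.7668

0.7668


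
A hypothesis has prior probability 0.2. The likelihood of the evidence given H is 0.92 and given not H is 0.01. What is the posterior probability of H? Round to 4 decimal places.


Using Bayes' theorem:
P(E) = 0.2 * 0.92 + 0.8 * 0.01
P(E) = 0.192
P(H|E) = (0.2 * 0.92) / 0.192 = 0.9583

0.9583


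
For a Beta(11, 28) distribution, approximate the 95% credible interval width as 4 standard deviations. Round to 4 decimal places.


Variance of Beta(a,b) = ab / ((a+b)^2 * (a+b+1))
= 11*28 / ((39)^2 * 40)
= 0.0051
SD = sqrt(0.0051) = 0.0712
Width = 4 * SD = 0.2846

0.2846


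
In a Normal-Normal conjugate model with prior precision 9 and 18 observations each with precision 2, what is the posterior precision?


Posterior precision = prior precision + n * observation precision
= 9 + 18 * 2
= 9 + 36 = 45

45


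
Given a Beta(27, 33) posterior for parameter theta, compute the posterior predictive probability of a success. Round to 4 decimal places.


For a Beta-Bernoulli model, the predictive probability is the mean:
P(success) = 27/(27+33) = 27/60 = 0.45

0.45


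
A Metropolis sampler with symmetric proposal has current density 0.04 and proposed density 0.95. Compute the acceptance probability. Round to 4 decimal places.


For symmetric proposals, acceptance = min(1, pi(x*)/pi(x))
= min(1, 0.95/0.04)
= min(1, 23.75) = 1.0

1.0


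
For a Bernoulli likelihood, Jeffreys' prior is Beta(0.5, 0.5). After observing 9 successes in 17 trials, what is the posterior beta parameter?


Jeffreys' prior for Bernoulli is Beta(0.5, 0.5).
Posterior is Beta(0.5 + k, 0.5 + n - k).
Posterior beta = 0.5 + (n - k) = 0.5 + 8 = 8.5

8.5


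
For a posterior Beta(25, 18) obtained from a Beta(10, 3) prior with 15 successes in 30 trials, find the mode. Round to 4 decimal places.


Mode = (alpha - 1) / (alpha + beta - 2)
= 24 / 41
= 0.5854

0.5854


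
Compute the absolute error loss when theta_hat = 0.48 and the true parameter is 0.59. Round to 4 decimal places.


L = |theta_hat - theta_true|
= |0.48 - 0.59| = 0.11

0.11


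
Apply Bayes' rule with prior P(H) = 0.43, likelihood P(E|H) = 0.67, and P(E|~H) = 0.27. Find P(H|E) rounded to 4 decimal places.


Step 1: Compute marginal P(E) = P(E|H)P(H) + P(E|~H)P(~H)
= 0.67*0.43 + 0.27*0.57 = 0.442
Step 2: P(H|E) = P(E|H)P(H)/P(E) = 0.2881/0.442
= 0.6518

0.6518


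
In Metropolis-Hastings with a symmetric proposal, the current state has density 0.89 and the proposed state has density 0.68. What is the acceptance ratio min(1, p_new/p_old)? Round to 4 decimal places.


Ratio = p_new / p_old = 0.68 / 0.89 = 0.764
Acceptance = min(1, 0.764) = 0.764

0.764


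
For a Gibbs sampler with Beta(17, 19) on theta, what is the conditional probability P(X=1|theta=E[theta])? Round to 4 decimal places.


E[theta] = 17/(17+19) = 0.4722
P(X=1|theta) = theta = 0.4722

0.4722


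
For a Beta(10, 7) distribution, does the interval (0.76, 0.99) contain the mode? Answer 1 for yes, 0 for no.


Mode of Beta(a,b) = (a-1)/(a+b-2)
= (10-1)/(10+7-2) = 0.6
Check: 0.76 <= 0.6 <= 0.99?
Result: 0

0


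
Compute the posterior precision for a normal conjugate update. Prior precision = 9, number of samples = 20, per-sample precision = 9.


tau_post = tau_0 + n * tau
= 9 + 20 * 9 = 189

189


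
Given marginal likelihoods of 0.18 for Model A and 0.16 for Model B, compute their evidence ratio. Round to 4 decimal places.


Ratio = ML(A) / ML(B) = 0.18/0.16
= 1.125

1.125


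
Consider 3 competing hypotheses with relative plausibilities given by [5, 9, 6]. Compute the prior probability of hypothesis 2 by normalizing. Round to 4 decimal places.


Sum of weights = 5 + 9 + 6 = 20
Normalized prior for H2 = 9 / 20
= 0.45

0.45


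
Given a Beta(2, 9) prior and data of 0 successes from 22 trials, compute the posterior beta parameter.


Number of failures = 22 - 0 = 22
Posterior beta = 9 + 22 = 31

31


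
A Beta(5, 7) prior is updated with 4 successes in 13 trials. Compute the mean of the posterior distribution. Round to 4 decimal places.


After update: Beta(9, 16)
Mean = 9 / (9 + 16) = 9 / 25
= 0.36

0.36


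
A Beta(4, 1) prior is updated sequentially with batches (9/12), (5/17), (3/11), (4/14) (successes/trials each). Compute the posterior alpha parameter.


Sequential conjugate updating is equivalent to a single batch update.
Total successes across all batches = 21
alpha_posterior = alpha_prior + total_successes = 4 + 21
= 25

25


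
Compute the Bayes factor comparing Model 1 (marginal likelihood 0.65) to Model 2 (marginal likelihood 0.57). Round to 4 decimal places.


BF12 = marginal likelihood of M1 / marginal likelihood of M2
= 0.65/0.57
= 1.1404

1.1404


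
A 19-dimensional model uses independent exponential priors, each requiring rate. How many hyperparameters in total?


Per parameter: 1 (rate).
Total = 19 * 1 = 19

19


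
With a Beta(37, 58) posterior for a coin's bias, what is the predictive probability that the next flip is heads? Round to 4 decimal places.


The predictive probability equals the posterior mean.
P(next = heads) = alpha / (alpha + beta)
= 37 / 95 = 0.3895

0.3895


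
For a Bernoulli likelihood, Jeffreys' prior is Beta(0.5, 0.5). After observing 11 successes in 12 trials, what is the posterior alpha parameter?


Jeffreys' prior for Bernoulli is Beta(0.5, 0.5).
Posterior is Beta(0.5 + k, 0.5 + n - k).
Posterior alpha = 0.5 + k = 0.5 + 11 = 11.5

11.5


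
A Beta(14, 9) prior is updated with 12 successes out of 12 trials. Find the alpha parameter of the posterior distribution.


In the Beta-Binomial conjugate update:
alpha_post = alpha_prior + successes
= 14 + 12
= 26

26


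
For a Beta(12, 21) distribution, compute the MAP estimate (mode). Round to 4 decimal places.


MAP = mode = (a-1)/(a+b-2)
= (12-1)/(12+21-2)
= 11/31 = 0.3548

0.3548
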